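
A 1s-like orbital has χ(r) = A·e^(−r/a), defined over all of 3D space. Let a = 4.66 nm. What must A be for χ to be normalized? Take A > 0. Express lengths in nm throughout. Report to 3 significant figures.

Normalization requires ∫|χ|² 4πr² dr = 1, integrated from 0 to ∞.
Carrying out the integral gives A² · π·a^3.
Hence A² = 1/[π·a^3].
Plugging in a = 4.66 yields A = 0.05608.

A ≈ 0.0561 nm^(-3/2)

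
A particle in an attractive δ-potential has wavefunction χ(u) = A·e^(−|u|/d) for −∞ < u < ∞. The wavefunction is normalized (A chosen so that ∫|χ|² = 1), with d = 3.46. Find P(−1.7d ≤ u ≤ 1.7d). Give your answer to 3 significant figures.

The probability is P = ∫ |χ|² du over [−1.7d, 1.7d].
Since A² = 1/(d), this is the region integral divided by the full normalization integral.
Both integrals are even about u = 0, so only the u ≥ 0 halves are needed (the factors of 2 cancel). Let t = u/d; then A² and the length scale cancel, so P = ∫_{0}^{1.7} e^(-2·t) dt ÷ ∫_{0}^{∞} e^(-2·t) dt.
Using ∫ e^(-2·t) dt = -e^(-2·t)/2, the numerator is 1/2 - e^(-17/5)/2 and the denominator is 1/2.
Evaluating gives P = 0.9666.

P ≈ 0.967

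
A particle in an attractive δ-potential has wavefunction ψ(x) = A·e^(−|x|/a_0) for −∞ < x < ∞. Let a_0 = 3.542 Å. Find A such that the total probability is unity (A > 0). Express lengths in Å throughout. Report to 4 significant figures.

A ≈ 0.5313 Å^(-1/2)

Normalization requires ∫|ψ|² dx = 1, integrated from −∞ to ∞.
With ∫₀^∞ x^0 e^(−αx) dx = 0!/α^1, the integral (without the A² prefactor) comes out to a_0.
Setting this equal to 1 gives A² = 1/(a_0).
Substituting a_0 = 3.542 gives A² = 0.28233, so A = 0.53134.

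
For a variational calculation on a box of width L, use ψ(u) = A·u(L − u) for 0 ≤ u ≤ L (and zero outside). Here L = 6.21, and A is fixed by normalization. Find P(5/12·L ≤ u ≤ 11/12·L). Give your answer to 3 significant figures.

The probability is P = ∫ |ψ|² du over [5/12·L, 11/12·L].
With A² fixed by ∫|ψ|² = 1, i.e. A² = (L^5/30)^(−1), substitute and integrate.
Substituting t = u/L, A² and the length scale cancel in the ratio: P = ∫_{5/12}^{11/12} t^2·(1 - t)^2 dt / ∫_{0}^{1} t^2·(1 - t)^2 dt.
With ∫ t^2·(1 - t)^2 dt = t^3·(6·t^2 - 15·t + 10)/30 + C, the region integral is ≈ 0.021610 and the full one is 1/30.
Taking the ratio, P = 4481/6912.

P ≈ 0.648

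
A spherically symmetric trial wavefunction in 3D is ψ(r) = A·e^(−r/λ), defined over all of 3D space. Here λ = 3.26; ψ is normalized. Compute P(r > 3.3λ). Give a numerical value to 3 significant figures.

Integrate the radial probability density 4πr²|ψ|² over r > 3.3λ.
The full normalization integral is A²·[π·λ^3] = 1, fixing A².
Let u = r/λ; then A², 4π and the length scale all cancel, so P = ∫_{3.3}^{∞} u^2·e^(-2·u) du ÷ ∫_{0}^{∞} u^2·e^(-2·u) du.
An antiderivative of u^2·e^(-2·u) is -(2·u^2 + 2·u + 1)·e^(-2·u)/4; evaluating from 3.3 to ∞ gives 1469·e^(-33/5)/200, while the full integral is 1/4.
This evaluates to P = 0.03997.

P ≈ 0.0400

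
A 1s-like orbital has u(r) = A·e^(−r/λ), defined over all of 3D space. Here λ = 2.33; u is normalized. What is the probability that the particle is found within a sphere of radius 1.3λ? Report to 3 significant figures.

P ≈ 0.482

P = ∫ |u|² 4πr² dr over r ≤ 1.3λ.
The full normalization integral is A²·[π·λ^3] = 1, fixing A².
Let t = r/λ; then A², 4π and the length scale all cancel, so P = ∫_{0}^{1.3} t^2·e^(-2·t) dt ÷ ∫_{0}^{∞} t^2·e^(-2·t) dt.
With ∫ t^2·e^(-2·t) dt = -(2·t^2 + 2·t + 1)·e^(-2·t)/4 + C, the region integral is 1/4 - 349·e^(-13/5)/200 and the full one is 1/4.
The region integral divided by the full integral gives P = 0.4816.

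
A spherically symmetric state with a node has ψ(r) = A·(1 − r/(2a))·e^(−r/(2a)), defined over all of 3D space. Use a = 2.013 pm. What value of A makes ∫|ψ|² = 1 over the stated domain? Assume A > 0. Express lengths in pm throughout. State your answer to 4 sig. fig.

A ≈ 0.06984 pm^(-3/2)

Require ∫ |ψ|² 4πr² dr = 1 over the whole domain.
(Spherical symmetry: dV = 4πr² dr.)
∫|ψ|² 4πr² dr = A²·(8·π·a^3).
Setting this equal to 1 gives A² = 1/(8·π·a^3).
Substituting a = 2.013 gives A² = 0.0048779, so A = 0.069842.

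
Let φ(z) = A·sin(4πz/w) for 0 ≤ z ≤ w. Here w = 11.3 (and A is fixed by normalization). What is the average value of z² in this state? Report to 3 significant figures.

⟨z²⟩ = ∫ z^2 |φ|² dz over the full domain.
With ∫₀^w sin²(nπz/w) dz = w/2, the ratio of the moment integral to the normalization integral gives ⟨z²⟩ = -w^2/(32·π^2) + w^2/3.
With w = 11.3, ⟨z^2⟩ = 42.16.

⟨z^2⟩ ≈ 42.2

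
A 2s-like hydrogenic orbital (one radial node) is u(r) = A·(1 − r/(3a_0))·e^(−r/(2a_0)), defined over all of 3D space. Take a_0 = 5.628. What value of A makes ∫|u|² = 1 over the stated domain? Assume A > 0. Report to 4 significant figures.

We need A² ∫|f|² 4πr² dr = 1, taking the integral from 0 to ∞.
(Spherical symmetry: dV = 4πr² dr.)
Recall ∫₀^∞ r^m e^(−r/β) dr = m!·β^(m+1), with u = A·(1 − r/(3a_0))·e^(−r/(2a_0)), the integral evaluates to A²·[8·π·a_0^3/3].
Plugging in a_0 = 5.628 yields A = 0.025877.

A ≈ 0.02588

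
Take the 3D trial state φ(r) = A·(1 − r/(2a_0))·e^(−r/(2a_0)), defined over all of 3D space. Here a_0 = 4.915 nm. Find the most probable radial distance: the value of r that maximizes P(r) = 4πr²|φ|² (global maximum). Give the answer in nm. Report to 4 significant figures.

r ≈ 25.74 nm

The maximum of P(r) = 4πr²|φ|² occurs where its derivative vanishes.
Solving yields r = a_0·(√(5) + 3).
With a_0 = 4.915, the most probable radial distance is 25.735 nm.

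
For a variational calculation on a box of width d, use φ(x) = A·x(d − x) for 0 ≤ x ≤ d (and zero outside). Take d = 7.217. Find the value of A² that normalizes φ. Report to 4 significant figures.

Normalization requires ∫|φ|² dx = 1, integrated from 0 to d.
With φ = A·x(d − x), the integral evaluates to A²·[d^5/30].
Setting this equal to 1 gives A² = 1/(d^5/30).
With d = 7.217: A² = 0.0015323 and A = 0.039144.

A^2 ≈ 0.001532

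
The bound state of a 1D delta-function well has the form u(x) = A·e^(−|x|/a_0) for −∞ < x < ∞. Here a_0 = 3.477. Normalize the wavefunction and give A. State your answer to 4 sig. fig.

A ≈ 0.5363

We need A² ∫|f|² dx = 1, taking the integral from −∞ to ∞.
Recall ∫₀^∞ x^m e^(−x/β) dx = m!·β^(m+1), with u = A·e^(−|x|/a_0), the integral evaluates to A²·[a_0].
So A² = (a_0)^(−1).
Substituting a_0 = 3.477 gives A² = 0.28760, so A = 0.53629.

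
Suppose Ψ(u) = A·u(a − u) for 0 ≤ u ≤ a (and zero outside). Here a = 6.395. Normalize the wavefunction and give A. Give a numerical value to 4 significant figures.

The normalization condition is ∫|Ψ|² du = 1 from 0 to a.
With Ψ = A·u(a − u), the integral evaluates to A²·[a^5/30].
Setting this equal to 1 gives A² = 1/(a^5/30).
With a = 6.395: A² = 0.0028049 and A = 0.052961.

A ≈ 0.05296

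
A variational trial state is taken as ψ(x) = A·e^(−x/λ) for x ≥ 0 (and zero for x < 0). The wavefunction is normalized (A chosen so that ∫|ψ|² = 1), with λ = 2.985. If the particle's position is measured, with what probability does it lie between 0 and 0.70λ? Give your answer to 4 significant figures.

|ψ|² is the probability density, so P = ∫_{0}^{0.70λ} |ψ|² dx.
The normalization integral ∫|ψ|²dx over the whole domain equals λ/2·A², and A² cancels in the ratio.
Substituting u = x/λ, A² and the length scale cancel in the ratio: P = ∫_{0}^{0.70} e^(-2·u) du / ∫_{0}^{∞} e^(-2·u) du.
With ∫ e^(-2·u) du = -e^(-2·u)/2 + C, the region integral is 1/2 - e^(-7/5)/2 and the full one is 1/2.
Taking the ratio, P = 0.75340.

P ≈ 0.7534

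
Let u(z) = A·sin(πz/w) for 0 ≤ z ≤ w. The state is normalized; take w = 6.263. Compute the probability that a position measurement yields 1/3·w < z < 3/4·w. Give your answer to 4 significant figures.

P ≈ 0.7137

P = ∫_{1/3·w}^{3/4·w} |u(z)|² dz.
The normalization integral ∫|u|²dz over the whole domain equals w/2·A², and A² cancels in the ratio.
Let t = z/w; then A² and the length scale cancel, so P = ∫_{1/3}^{3/4} sin(π·t)^2 dt ÷ ∫_{0}^{1} sin(π·t)^2 dt.
With ∫ sin(π·t)^2 dt = t/2 - sin(2·π·t)/(4·π) + C, the region integral is √(3)/(8·π) + 1/(4·π) + 5/24 and the full one is 1/2.
Taking the ratio, P = (3·√(3) + 6 + 5·π)/(12·π).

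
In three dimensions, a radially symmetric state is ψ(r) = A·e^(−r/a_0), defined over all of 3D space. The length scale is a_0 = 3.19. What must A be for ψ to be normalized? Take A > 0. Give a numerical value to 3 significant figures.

Require ∫ |ψ|² 4πr² dr = 1 over the whole domain.
(Spherical symmetry: dV = 4πr² dr.)
Carrying out the integral gives A² · π·a_0^3.
Plugging in a_0 = 3.19 yields A = 0.09902.

A ≈ 0.0990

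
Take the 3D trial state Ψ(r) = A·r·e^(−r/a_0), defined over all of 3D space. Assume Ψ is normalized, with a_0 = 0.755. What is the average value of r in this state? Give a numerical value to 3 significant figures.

By definition ⟨r⟩ = ∫ r |Ψ(r)|² 4πr² dr.
Using ∫₀^∞ rⁿ e^(−αr) dr = n!/αⁿ⁺¹, the ratio of the moment integral to the normalization integral gives ⟨r⟩ = 5·a_0/2.
With a_0 = 0.755, ⟨r⟩ = 1.888.

⟨r⟩ ≈ 1.89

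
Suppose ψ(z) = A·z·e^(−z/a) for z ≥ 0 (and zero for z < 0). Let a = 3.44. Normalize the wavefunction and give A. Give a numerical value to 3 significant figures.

We need A² ∫|f|² dz = 1, taking the integral from 0 to ∞.
The integral (without the A² prefactor) comes out to a^3/4.
Plugging in a = 3.44 yields A = 0.3135.

A ≈ 0.313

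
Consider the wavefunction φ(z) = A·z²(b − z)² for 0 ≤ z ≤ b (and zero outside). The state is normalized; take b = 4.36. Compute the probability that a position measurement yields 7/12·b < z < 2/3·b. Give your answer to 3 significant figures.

P ≈ 0.157

The probability is P = ∫ |φ|² dz over [7/12·b, 2/3·b].
Since A² = 1/(b^9/630), this is the region integral divided by the full normalization integral.
Let u = z/b; then A² and the length scale cancel, so P = ∫_{7/12}^{2/3} u^4·(1 - u)^4 du ÷ ∫_{0}^{1} u^4·(1 - u)^4 du.
With ∫ u^4·(1 - u)^4 du = u^5·(70·u^4 - 315·u^3 + 540·u^2 - 420·u + 126)/630 + C, the region integral is ≈ 0.00024997 and the full one is 1/630.
Evaluating gives P = 0.1575.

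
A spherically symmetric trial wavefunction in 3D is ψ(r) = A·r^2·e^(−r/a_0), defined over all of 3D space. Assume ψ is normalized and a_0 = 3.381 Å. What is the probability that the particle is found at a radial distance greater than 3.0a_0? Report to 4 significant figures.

P ≈ 0.6063

Integrate the radial probability density 4πr²|ψ|² over r > 3.0a_0.
Normalization gives A² = 1/(45·π·a_0^7/2).
Substituting u = r/a_0, A², 4π and the length scale all cancel in the ratio: P = ∫_{3.0}^{∞} u^6·e^(-2·u) du / ∫_{0}^{∞} u^6·e^(-2·u) du.
With ∫ u^6·e^(-2·u) du = -(4·u^6 + 12·u^5 + 30·u^4 + 60·u^3 + 90·u^2 + 90·u + 45)·e^(-2·u)/8 + C, the region integral is ≈ 3.41045 and the full one is 45/8.
This evaluates to P = 0.60630.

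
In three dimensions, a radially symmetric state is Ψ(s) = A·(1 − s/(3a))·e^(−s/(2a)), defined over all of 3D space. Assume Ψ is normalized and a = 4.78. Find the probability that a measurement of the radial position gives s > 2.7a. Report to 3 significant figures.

Integrate the radial probability density 4πs²|Ψ|² over s > 2.7a.
Normalization gives A² = 1/(8·π·a^3/3).
Substituting u = s/a, A², 4π and the length scale all cancel in the ratio: P = ∫_{2.7}^{∞} u^2·(1 - u/3)^2·e^(-u) du / ∫_{0}^{∞} u^2·(1 - u/3)^2·e^(-u) du.
An antiderivative of u^2·(1 - u/3)^2·e^(-u) is (-u^4 + 2·u^3 - 3·u^2 - 6·u - 6)·e^(-u)/9; evaluating from 2.7 to ∞ gives ≈ 0.43197, while the full integral is 2/3.
The region integral divided by the full integral gives P = 0.6480.

P ≈ 0.648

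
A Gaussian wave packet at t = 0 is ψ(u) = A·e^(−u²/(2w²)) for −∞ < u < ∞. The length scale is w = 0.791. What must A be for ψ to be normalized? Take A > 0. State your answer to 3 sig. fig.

We need A² ∫|f|² du = 1, taking the integral from −∞ to ∞.
With ∫_{−∞}^{∞} u^(2m) e^(−αu²) du = (2m−1)!!·√π / (2^m α^(m+1/2)), the integral (without the A² prefactor) comes out to √(π)·w.
Setting this equal to 1 gives A² = 1/(√(π)·w).
With w = 0.791: A² = 0.7133 and A = 0.8445.

A ≈ 0.845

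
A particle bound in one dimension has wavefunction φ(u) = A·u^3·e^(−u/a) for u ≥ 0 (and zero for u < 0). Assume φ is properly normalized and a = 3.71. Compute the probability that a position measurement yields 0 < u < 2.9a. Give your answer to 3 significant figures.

P = ∫_{0}^{2.9a} |φ(u)|² du.
Since A² = 1/(45·a^7/8), this is the region integral divided by the full normalization integral.
In terms of t = u/a (A² and the length scale cancel between numerator and denominator), P = [∫_{0}^{2.9} t^6·e^(-2·t) dt] / [∫_{0}^{∞} t^6·e^(-2·t) dt].
Using ∫ t^6·e^(-2·t) dt = -(4·t^6 + 12·t^5 + 30·t^4 + 60·t^3 + 90·t^2 + 90·t + 45)·e^(-2·t)/8, the numerator is ≈ 2.0340 and the denominator is 45/8.
The result is P = 0.3616.

P ≈ 0.362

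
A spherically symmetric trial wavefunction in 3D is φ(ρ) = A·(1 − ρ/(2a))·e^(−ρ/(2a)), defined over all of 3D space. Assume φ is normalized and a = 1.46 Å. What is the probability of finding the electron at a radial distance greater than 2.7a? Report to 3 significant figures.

P ≈ 0.940

P = ∫ |φ|² 4πρ² dρ over ρ > 2.7a.
A² is fixed by ∫₀^∞ 4πρ²|φ|² dρ = 1, i.e. A² = (8·π·a^3)^(−1).
Substituting u = ρ/a, A², 4π and the length scale all cancel in the ratio: P = ∫_{2.7}^{∞} u^2·(1 - u/2)^2·e^(-u) du / ∫_{0}^{∞} u^2·(1 - u/2)^2·e^(-u) du.
Using ∫ u^2·(1 - u/2)^2·e^(-u) du = -(u^4/4 + u^2 + 2·u + 2)·e^(-u), the numerator is ≈ 1.8801 and the denominator is 2.
Taking the ratio yields P = 0.9401.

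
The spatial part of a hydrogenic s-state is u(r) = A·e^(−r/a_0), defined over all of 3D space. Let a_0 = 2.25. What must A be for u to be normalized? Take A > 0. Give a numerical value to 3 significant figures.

Require ∫ |u|² 4πr² dr = 1 over the whole domain.
In 3D with spherical symmetry the volume element is 4πr² dr.
The integral (without the A² prefactor) comes out to π·a_0^3.
Setting this equal to 1 gives A² = 1/(π·a_0^3).
Substituting a_0 = 2.25 gives A² = 0.02794, so A = 0.1672.

A ≈ 0.167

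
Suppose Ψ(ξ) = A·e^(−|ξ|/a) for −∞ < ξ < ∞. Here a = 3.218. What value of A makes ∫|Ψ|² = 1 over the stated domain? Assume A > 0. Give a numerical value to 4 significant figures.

We need A² ∫|f|² dξ = 1, taking the integral from −∞ to ∞.
With Ψ = A·e^(−|ξ|/a), the integral evaluates to A²·[a].
Hence A² = 1/[a].
Substituting a = 3.218 gives A² = 0.31075, so A = 0.55745.

A ≈ 0.5575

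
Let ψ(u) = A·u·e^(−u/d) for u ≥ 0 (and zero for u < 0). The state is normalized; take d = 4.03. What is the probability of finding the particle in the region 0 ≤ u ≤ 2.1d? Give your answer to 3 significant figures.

P ≈ 0.790

P = ∫_{0}^{2.1d} |ψ(u)|² du.
The normalization integral ∫|ψ|²du over the whole domain equals d^3/4·A², and A² cancels in the ratio.
Substituting t = u/d, A² and the length scale cancel in the ratio: P = ∫_{0}^{2.1} t^2·e^(-2·t) dt / ∫_{0}^{∞} t^2·e^(-2·t) dt.
Using ∫ t^2·e^(-2·t) dt = -(2·t^2 + 2·t + 1)·e^(-2·t)/4, the numerator is 1/4 - 701·e^(-21/5)/200 and the denominator is 1/4.
Taking the ratio, P = 0.7898.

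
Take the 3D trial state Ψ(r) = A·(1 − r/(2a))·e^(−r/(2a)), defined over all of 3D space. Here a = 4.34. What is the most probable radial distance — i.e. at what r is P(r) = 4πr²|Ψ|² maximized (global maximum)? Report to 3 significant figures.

r ≈ 22.7

Differentiate P(r) = 4πr²|Ψ|² with respect to r and set to zero.
Solving yields r = a·(√(5) + 3).
With a = 4.34, the most probable radial distance is 22.72.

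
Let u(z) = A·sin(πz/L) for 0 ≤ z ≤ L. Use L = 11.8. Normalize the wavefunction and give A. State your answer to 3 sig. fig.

A ≈ 0.412

The normalization condition is ∫|u|² dz = 1 from 0 to L.
Using sin²θ = (1 − cos 2θ)/2, carrying out the integral gives A² · L/2.
Substituting L = 11.8 gives A² = 0.1695, so A = 0.4117.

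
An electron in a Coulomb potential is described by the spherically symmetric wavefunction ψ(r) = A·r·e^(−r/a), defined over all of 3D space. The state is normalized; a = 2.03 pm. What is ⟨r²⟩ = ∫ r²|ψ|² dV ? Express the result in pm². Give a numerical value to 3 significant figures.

By definition ⟨r²⟩ = ∫ r^2 |ψ(r)|² 4πr² dr.
Since the A² factors cancel between numerator and denominator, ⟨r²⟩ = 15·a^2/2.
Putting a = 2.03 gives 30.91.

⟨r^2⟩ ≈ 30.9 pm^2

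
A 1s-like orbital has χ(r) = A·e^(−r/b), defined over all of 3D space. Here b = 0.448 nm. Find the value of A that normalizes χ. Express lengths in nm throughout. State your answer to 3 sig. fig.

Require ∫ |χ|² 4πr² dr = 1 over the whole domain.
The angular integral contributes 4π, leaving ∫₀^∞ r²|χ|² dr.
With ∫₀^∞ r^2 e^(−αr) dr = 2!/α^3, the integral (without the A² prefactor) comes out to π·b^3.
Setting this equal to 1 gives A² = 1/(π·b^3).
With b = 0.448: A² = 3.540 and A = 1.882.

A ≈ 1.88 nm^(-3/2)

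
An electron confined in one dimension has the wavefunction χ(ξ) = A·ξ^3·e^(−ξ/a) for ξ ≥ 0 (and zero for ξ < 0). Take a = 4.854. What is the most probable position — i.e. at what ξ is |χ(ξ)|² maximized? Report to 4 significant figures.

Set d/dξ [|χ(ξ)|²] = 0 and solve for ξ > 0.
Solving yields ξ = 3·a.
With a = 4.854, the most probable position is 14.562.

ξ ≈ 14.56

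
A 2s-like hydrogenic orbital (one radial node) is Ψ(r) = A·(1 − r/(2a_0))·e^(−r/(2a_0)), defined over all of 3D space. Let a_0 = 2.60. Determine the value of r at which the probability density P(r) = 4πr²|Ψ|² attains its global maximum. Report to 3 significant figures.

Differentiate P(r) = 4πr²|Ψ|² with respect to r and set to zero.
This gives r = a_0·(√(5) + 3).
With a_0 = 2.60, the most probable radial distance is 13.61.

r ≈ 13.6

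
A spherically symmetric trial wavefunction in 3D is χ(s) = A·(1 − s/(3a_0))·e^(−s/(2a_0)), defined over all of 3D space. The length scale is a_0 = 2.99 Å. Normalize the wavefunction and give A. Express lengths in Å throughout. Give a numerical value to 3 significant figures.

A ≈ 0.0668 Å^(-3/2)

Require ∫ |χ|² 4πs² ds = 1 over the whole domain.
In 3D with spherical symmetry the volume element is 4πs² ds.
Recall ∫₀^∞ s^m e^(−s/β) ds = m!·β^(m+1), with χ = A·(1 − s/(3a_0))·e^(−s/(2a_0)), the integral evaluates to A²·[8·π·a_0^3/3].
Setting this equal to 1 gives A² = 1/(8·π·a_0^3/3).
Substituting a_0 = 2.99 gives A² = 0.004465, so A = 0.06682.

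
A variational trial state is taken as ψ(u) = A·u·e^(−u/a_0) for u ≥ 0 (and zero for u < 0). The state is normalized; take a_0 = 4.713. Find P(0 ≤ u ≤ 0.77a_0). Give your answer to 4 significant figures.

P = ∫_{0}^{0.77a_0} |ψ(u)|² du.
With A² fixed by ∫|ψ|² = 1, i.e. A² = (a_0^3/4)^(−1), substitute and integrate.
In terms of t = u/a_0 (A² and the length scale cancel between numerator and denominator), P = [∫_{0}^{0.77} t^2·e^(-2·t) dt] / [∫_{0}^{∞} t^2·e^(-2·t) dt].
With ∫ t^2·e^(-2·t) dt = -(2·t^2 + 2·t + 1)·e^(-2·t)/4 + C, the region integral is ≈ 0.0503147 and the full one is 1/4.
Taking the ratio, P = 0.20126.

P ≈ 0.2013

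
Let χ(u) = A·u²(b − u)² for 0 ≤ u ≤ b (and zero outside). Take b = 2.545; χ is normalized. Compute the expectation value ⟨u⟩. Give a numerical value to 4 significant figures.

⟨u⟩ = ∫ u |χ|² du over the full domain.
Expanding the polynomial and integrating term by term, evaluating both integrals, ⟨u⟩ = b/2.
With b = 2.545, ⟨u⟩ = 1.2725.

⟨u⟩ ≈ 1.273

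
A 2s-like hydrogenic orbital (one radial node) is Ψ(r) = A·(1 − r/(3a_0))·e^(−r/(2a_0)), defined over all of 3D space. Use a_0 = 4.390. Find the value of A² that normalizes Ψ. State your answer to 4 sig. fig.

Require ∫ |Ψ|² 4πr² dr = 1 over the whole domain.
The angular integral contributes 4π, leaving ∫₀^∞ r²|Ψ|² dr.
∫|Ψ|² 4πr² dr = A²·(8·π·a_0^3/3).
Setting this equal to 1 gives A² = 1/(8·π·a_0^3/3).
With a_0 = 4.390: A² = 0.0014109 and A = 0.037562.

A^2 ≈ 0.001411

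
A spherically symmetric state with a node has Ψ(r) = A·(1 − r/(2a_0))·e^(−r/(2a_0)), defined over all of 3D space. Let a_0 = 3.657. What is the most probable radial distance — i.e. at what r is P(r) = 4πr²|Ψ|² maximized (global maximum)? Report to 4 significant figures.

r ≈ 19.15

Differentiate P(r) = 4πr²|Ψ|² with respect to r and set to zero.
Solving yields r = a_0·(√(5) + 3).
With a_0 = 3.657, the most probable radial distance is 19.148.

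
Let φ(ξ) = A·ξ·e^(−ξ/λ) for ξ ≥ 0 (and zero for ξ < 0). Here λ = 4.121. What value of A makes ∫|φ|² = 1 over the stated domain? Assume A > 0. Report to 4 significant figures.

A ≈ 0.2391

Require ∫ |φ|² dξ = 1 over the whole domain.
Using ∫₀^∞ ξⁿ e^(−αξ) dξ = n!/αⁿ⁺¹, carrying out the integral gives A² · λ^3/4.
So A² = (λ^3/4)^(−1).
Plugging in λ = 4.121 yields A = 0.23907.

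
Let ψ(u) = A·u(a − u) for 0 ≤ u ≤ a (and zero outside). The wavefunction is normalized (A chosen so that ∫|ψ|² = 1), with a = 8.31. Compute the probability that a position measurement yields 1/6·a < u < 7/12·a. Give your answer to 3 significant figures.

P ≈ 0.618

P = ∫_{1/6·a}^{7/12·a} |ψ(u)|² du.
The normalization integral ∫|ψ|²du over the whole domain equals a^5/30·A², and A² cancels in the ratio.
In terms of t = u/a (A² and the length scale cancel between numerator and denominator), P = [∫_{1/6}^{7/12} t^2·(1 - t)^2 dt] / [∫_{0}^{1} t^2·(1 - t)^2 dt].
An antiderivative of t^2·(1 - t)^2 is t^3·(6·t^2 - 15·t + 10)/30; evaluating from 1/6 to 7/12 gives ≈ 0.020596, while the full integral is 1/30.
The result is P = 0.6179.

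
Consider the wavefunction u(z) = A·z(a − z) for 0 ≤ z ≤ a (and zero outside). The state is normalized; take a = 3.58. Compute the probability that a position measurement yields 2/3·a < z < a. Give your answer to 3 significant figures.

P ≈ 0.210

P = ∫_{2/3·a}^{a} |u(z)|² dz.
The normalization integral ∫|u|²dz over the whole domain equals a^5/30·A², and A² cancels in the ratio.
Substituting t = z/a, A² and the length scale cancel in the ratio: P = ∫_{2/3}^{1} t^2·(1 - t)^2 dt / ∫_{0}^{1} t^2·(1 - t)^2 dt.
An antiderivative of t^2·(1 - t)^2 is t^3·(6·t^2 - 15·t + 10)/30; evaluating from 2/3 to 1 gives 17/2430, while the full integral is 1/30.
Evaluating gives P = 17/81.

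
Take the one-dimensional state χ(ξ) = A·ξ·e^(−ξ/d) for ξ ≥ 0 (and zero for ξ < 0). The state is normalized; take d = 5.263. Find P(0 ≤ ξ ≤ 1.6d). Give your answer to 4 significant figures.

|χ|² is the probability density, so P = ∫_{0}^{1.6d} |χ|² dξ.
Since A² = 1/(d^3/4), this is the region integral divided by the full normalization integral.
In terms of u = ξ/d (A² and the length scale cancel between numerator and denominator), P = [∫_{0}^{1.6} u^2·e^(-2·u) du] / [∫_{0}^{∞} u^2·e^(-2·u) du].
Using ∫ u^2·e^(-2·u) du = -(2·u^2 + 2·u + 1)·e^(-2·u)/4, the numerator is 1/4 - 233·e^(-16/5)/100 and the denominator is 1/4.
The result is P = 0.62010.

P ≈ 0.6201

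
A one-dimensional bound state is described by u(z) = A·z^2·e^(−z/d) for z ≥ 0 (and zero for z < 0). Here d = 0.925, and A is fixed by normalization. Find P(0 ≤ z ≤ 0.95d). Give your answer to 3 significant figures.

P = ∫_{0}^{0.95d} |u(z)|² dz.
Since A² = 1/(3·d^5/4), this is the region integral divided by the full normalization integral.
Let t = z/d; then A² and the length scale cancel, so P = ∫_{0}^{0.95} t^4·e^(-2·t) dt ÷ ∫_{0}^{∞} t^4·e^(-2·t) dt.
Using ∫ t^4·e^(-2·t) dt = -(t^4/2 + t^3 + 3·t^2/2 + 3·t/2 + 3/4)·e^(-2·t), the numerator is ≈ 0.033061 and the denominator is 3/4.
Taking the ratio, P = 0.04408.

P ≈ 0.0441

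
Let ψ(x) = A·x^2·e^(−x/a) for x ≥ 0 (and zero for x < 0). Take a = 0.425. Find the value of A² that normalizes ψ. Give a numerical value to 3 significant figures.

Normalization requires ∫|ψ|² dx = 1, integrated from 0 to ∞.
Recall ∫₀^∞ x^m e^(−x/β) dx = m!·β^(m+1), carrying out the integral gives A² · 3·a^5/4.
Plugging in a = 0.425 yields A = 9.806.

A^2 ≈ 96.2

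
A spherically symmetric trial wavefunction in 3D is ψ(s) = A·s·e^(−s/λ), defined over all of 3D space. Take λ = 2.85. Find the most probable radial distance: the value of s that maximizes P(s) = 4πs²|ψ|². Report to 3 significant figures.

s ≈ 5.70

The maximum of P(s) = 4πs²|ψ|² occurs where its derivative vanishes.
This gives s = 2·λ.
With λ = 2.85, the most probable radial distance is 5.700.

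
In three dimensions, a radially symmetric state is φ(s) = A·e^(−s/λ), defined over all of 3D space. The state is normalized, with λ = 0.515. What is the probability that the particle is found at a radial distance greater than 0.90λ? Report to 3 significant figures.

P ≈ 0.731

Integrate the radial probability density 4πs²|φ|² over s > 0.90λ.
The full normalization integral is A²·[π·λ^3] = 1, fixing A².
Substituting u = s/λ, A², 4π and the length scale all cancel in the ratio: P = ∫_{0.90}^{∞} u^2·e^(-2·u) du / ∫_{0}^{∞} u^2·e^(-2·u) du.
An antiderivative of u^2·e^(-2·u) is -(2·u^2 + 2·u + 1)·e^(-2·u)/4; evaluating from 0.90 to ∞ gives 221·e^(-9/5)/200, while the full integral is 1/4.
Taking the ratio yields P = 0.7306.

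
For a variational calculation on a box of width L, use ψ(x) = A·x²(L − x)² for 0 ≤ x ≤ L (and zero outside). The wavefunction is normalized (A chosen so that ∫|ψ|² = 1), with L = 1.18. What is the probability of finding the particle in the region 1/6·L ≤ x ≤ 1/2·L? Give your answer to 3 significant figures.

P ≈ 0.491

|ψ|² is the probability density, so P = ∫_{1/6·L}^{1/2·L} |ψ|² dx.
The normalization integral ∫|ψ|²dx over the whole domain equals L^9/630·A², and A² cancels in the ratio.
Let u = x/L; then A² and the length scale cancel, so P = ∫_{1/6}^{1/2} u^4·(1 - u)^4 du ÷ ∫_{0}^{1} u^4·(1 - u)^4 du.
With ∫ u^4·(1 - u)^4 du = u^5·(70·u^4 - 315·u^3 + 540·u^2 - 420·u + 126)/630 + C, the region integral is ≈ 0.00077944 and the full one is 1/630.
This works out to P = 0.4910.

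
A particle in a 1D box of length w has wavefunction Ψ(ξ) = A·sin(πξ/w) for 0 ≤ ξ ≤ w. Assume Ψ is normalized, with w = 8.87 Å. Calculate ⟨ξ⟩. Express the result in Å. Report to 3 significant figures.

⟨ξ⟩ ≈ 4.44 Å

By definition ⟨ξ⟩ = ∫ ξ |Ψ(ξ)|² dξ.
Evaluating both integrals, ⟨ξ⟩ = w/2.
Putting w = 8.87 gives 4.435.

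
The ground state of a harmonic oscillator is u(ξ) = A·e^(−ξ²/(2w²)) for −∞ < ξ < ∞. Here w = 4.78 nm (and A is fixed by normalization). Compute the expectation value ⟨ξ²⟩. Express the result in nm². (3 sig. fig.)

⟨ξ²⟩ = ∫ ξ^2 |u|² dξ over the full domain.
Evaluating both integrals, ⟨ξ²⟩ = w^2/2.
With w = 4.78, ⟨ξ^2⟩ = 11.42.

⟨ξ^2⟩ ≈ 11.4 nm^2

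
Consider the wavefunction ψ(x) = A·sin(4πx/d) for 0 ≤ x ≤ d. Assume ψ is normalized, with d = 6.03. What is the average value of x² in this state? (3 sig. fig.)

⟨x^2⟩ ≈ 12.0

By definition ⟨x²⟩ = ∫ x^2 |ψ(x)|² dx.
Since the A² factors cancel between numerator and denominator, ⟨x²⟩ = -d^2/(32·π^2) + d^2/3.
With d = 6.03, ⟨x^2⟩ = 12.01.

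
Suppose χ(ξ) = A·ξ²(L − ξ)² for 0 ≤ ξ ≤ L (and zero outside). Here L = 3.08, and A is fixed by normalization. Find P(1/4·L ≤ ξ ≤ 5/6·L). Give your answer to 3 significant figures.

P = ∫_{1/4·L}^{5/6·L} |χ(ξ)|² dξ.
The normalization integral ∫|χ|²dξ over the whole domain equals L^9/630·A², and A² cancels in the ratio.
Let u = ξ/L; then A² and the length scale cancel, so P = ∫_{1/4}^{5/6} u^4·(1 - u)^4 du ÷ ∫_{0}^{1} u^4·(1 - u)^4 du.
With ∫ u^4·(1 - u)^4 du = u^5·(70·u^4 - 315·u^3 + 540·u^2 - 420·u + 126)/630 + C, the region integral is ≈ 0.0014954 and the full one is 1/630.
This works out to P = 0.9421.

P ≈ 0.942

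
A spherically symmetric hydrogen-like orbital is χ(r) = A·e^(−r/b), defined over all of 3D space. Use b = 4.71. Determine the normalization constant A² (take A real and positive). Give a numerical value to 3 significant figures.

A^2 ≈ 0.00305

Require ∫ |χ|² 4πr² dr = 1 over the whole domain.
(Spherical symmetry: dV = 4πr² dr.)
∫|χ|² 4πr² dr = A²·(π·b^3).
So A² = (π·b^3)^(−1).
Substituting b = 4.71 gives A² = 0.003046, so A = 0.05519.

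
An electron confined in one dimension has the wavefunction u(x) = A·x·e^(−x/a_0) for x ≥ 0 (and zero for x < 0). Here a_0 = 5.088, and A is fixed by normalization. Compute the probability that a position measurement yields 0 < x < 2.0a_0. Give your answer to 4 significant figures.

The probability is P = ∫ |u|² dx over [0, 2.0a_0].
Since A² = 1/(a_0^3/4), this is the region integral divided by the full normalization integral.
In terms of t = x/a_0 (A² and the length scale cancel between numerator and denominator), P = [∫_{0}^{2.0} t^2·e^(-2·t) dt] / [∫_{0}^{∞} t^2·e^(-2·t) dt].
With ∫ t^2·e^(-2·t) dt = -(2·t^2 + 2·t + 1)·e^(-2·t)/4 + C, the region integral is 1/4 - 13·e^(-4)/4 and the full one is 1/4.
This works out to P = 0.76190.

P ≈ 0.7619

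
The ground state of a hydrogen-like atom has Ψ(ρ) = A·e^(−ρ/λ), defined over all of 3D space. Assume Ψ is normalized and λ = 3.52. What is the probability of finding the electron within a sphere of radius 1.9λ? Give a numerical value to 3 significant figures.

With dV = 4πρ²dρ, the probability is ∫|Ψ|² dV over ρ ≤ 1.9λ.
The full normalization integral is A²·[π·λ^3] = 1, fixing A².
In terms of u = ρ/λ (A², 4π and the length scale all cancel between numerator and denominator), P = [∫_{0}^{1.9} u^2·e^(-2·u) du] / [∫_{0}^{∞} u^2·e^(-2·u) du].
With ∫ u^2·e^(-2·u) du = -(2·u^2 + 2·u + 1)·e^(-2·u)/4 + C, the region integral is 1/4 - 601·e^(-19/5)/200 and the full one is 1/4.
The region integral divided by the full integral gives P = 0.7311.

P ≈ 0.731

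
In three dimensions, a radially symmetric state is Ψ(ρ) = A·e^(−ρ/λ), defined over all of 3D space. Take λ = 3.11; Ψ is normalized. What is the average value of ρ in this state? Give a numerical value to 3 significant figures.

⟨ρ⟩ ≈ 4.67

⟨ρ⟩ = ∫ ρ |Ψ|² 4πρ² dρ over the full domain.
Since the A² factors cancel between numerator and denominator, ⟨ρ⟩ = 3·λ/2.
Putting λ = 3.11 gives 4.665.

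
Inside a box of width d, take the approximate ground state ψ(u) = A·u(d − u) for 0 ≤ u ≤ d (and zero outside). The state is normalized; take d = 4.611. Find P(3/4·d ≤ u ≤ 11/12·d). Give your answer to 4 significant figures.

P ≈ 0.09843

|ψ|² is the probability density, so P = ∫_{3/4·d}^{11/12·d} |ψ|² du.
Since A² = 1/(d^5/30), this is the region integral divided by the full normalization integral.
In terms of t = u/d (A² and the length scale cancel between numerator and denominator), P = [∫_{3/4}^{11/12} t^2·(1 - t)^2 dt] / [∫_{0}^{1} t^2·(1 - t)^2 dt].
With ∫ t^2·(1 - t)^2 dt = t^3·(6·t^2 - 15·t + 10)/30 + C, the region integral is ≈ 0.00328093 and the full one is 1/30.
Evaluating gives P = 0.098428.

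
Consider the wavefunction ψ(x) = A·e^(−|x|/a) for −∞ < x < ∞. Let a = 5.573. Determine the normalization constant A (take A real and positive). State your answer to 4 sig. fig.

A ≈ 0.4236

Normalization requires ∫|ψ|² dx = 1, integrated from −∞ to ∞.
Carrying out the integral gives A² · a.
Setting this equal to 1 gives A² = 1/(a).
Substituting a = 5.573 gives A² = 0.17944, so A = 0.42360.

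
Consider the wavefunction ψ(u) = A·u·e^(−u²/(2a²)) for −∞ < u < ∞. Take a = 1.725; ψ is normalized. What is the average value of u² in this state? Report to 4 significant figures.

⟨u²⟩ = ∫ u^2 |ψ|² du over the full domain.
Using the Gaussian integral ∫_{−∞}^{∞} e^(−αu²) du = √(π/α), since the A² factors cancel between numerator and denominator, ⟨u²⟩ = 3·a^2/2.
Putting a = 1.725 gives 4.4634.

⟨u^2⟩ ≈ 4.463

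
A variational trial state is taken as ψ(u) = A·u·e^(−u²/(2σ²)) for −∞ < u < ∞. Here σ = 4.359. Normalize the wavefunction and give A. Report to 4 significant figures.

We need A² ∫|f|² du = 1, taking the integral from −∞ to ∞.
Carrying out the integral gives A² · √(π)·σ^3/2.
Hence A² = 1/[√(π)·σ^3/2].
With σ = 4.359: A² = 0.013624 and A = 0.11672.

A ≈ 0.1167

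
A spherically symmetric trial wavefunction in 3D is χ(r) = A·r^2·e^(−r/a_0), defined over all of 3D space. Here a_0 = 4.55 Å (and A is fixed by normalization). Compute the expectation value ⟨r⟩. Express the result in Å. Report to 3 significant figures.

⟨r⟩ ≈ 15.9 Å

The expectation value is the |χ|²-weighted average of r: ∫ r|χ|² 4πr² dr.
Evaluating both integrals, ⟨r⟩ = 7·a_0/2.
Putting a_0 = 4.55 gives 15.93.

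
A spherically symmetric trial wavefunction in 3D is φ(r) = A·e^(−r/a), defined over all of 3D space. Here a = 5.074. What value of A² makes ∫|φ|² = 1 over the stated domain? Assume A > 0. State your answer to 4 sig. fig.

A^2 ≈ 0.002437

The normalization condition is ∫|φ|² 4πr² dr = 1 from 0 to ∞.
With φ = A·e^(−r/a), the integral evaluates to A²·[π·a^3].
Setting this equal to 1 gives A² = 1/(π·a^3).
Plugging in a = 5.074 yields A = 0.049363.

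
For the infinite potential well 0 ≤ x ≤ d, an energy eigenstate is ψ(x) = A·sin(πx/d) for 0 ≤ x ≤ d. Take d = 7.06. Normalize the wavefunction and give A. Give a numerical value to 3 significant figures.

A ≈ 0.532

We need A² ∫|f|² dx = 1, taking the integral from 0 to d.
Carrying out the integral gives A² · d/2.
So A² = (d/2)^(−1).
Plugging in d = 7.06 yields A = 0.5322.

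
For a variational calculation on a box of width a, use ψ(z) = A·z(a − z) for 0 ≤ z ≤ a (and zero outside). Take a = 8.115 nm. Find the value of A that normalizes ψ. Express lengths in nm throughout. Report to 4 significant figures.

A ≈ 0.02920 nm^(-5/2)

Require ∫ |ψ|² dz = 1 over the whole domain.
Expanding the polynomial and integrating term by term, with ψ = A·z(a − z), the integral evaluates to A²·[a^5/30].
Hence A² = 1/[a^5/30].
Substituting a = 8.115 gives A² = 0.00085247, so A = 0.029197.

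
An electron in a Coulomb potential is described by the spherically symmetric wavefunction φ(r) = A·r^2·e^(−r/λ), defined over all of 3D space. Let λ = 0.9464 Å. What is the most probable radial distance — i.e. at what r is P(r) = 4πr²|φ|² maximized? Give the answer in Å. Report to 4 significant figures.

r ≈ 2.839 Å

The maximum of P(r) = 4πr²|φ|² occurs where its derivative vanishes.
This gives r = 3·λ.
With λ = 0.9464, the most probable radial distance is 2.8392 Å.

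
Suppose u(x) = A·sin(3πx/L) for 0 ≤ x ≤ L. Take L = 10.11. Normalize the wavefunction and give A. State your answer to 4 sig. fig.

A ≈ 0.4448

Normalization requires ∫|u|² dx = 1, integrated from 0 to L.
Using sin²θ = (1 − cos 2θ)/2, carrying out the integral gives A² · L/2.
So A² = (L/2)^(−1).
Substituting L = 10.11 gives A² = 0.19782, so A = 0.44477.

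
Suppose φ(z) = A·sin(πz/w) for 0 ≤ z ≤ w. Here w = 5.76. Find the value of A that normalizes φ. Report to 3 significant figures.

A ≈ 0.589

We need A² ∫|f|² dz = 1, taking the integral from 0 to w.
Using sin²θ = (1 − cos 2θ)/2, ∫|φ|² dz = A²·(w/2).
Setting this equal to 1 gives A² = 1/(w/2).
Substituting w = 5.76 gives A² = 0.3472, so A = 0.5893.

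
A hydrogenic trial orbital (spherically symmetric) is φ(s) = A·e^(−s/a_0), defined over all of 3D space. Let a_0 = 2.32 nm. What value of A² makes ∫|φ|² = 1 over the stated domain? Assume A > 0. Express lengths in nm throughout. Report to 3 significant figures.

A^2 ≈ 0.0255 nm^(-3)

Normalization requires ∫|φ|² 4πs² ds = 1, integrated from 0 to ∞.
(Spherical symmetry: dV = 4πs² ds.)
Recall ∫₀^∞ s^m e^(−s/β) ds = m!·β^(m+1), with φ = A·e^(−s/a_0), the integral evaluates to A²·[π·a_0^3].
Setting this equal to 1 gives A² = 1/(π·a_0^3).
With a_0 = 2.32: A² = 0.02549 and A = 0.1597.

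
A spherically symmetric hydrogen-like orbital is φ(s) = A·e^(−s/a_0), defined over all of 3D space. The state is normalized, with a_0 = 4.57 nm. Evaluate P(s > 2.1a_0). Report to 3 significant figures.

P ≈ 0.210

P = ∫ |φ|² 4πs² ds over s > 2.1a_0.
A² is fixed by ∫₀^∞ 4πs²|φ|² ds = 1, i.e. A² = (π·a_0^3)^(−1).
Substituting u = s/a_0, A², 4π and the length scale all cancel in the ratio: P = ∫_{2.1}^{∞} u^2·e^(-2·u) du / ∫_{0}^{∞} u^2·e^(-2·u) du.
An antiderivative of u^2·e^(-2·u) is -(2·u^2 + 2·u + 1)·e^(-2·u)/4; evaluating from 2.1 to ∞ gives 701·e^(-21/5)/200, while the full integral is 1/4.
The region integral divided by the full integral gives P = 0.2102.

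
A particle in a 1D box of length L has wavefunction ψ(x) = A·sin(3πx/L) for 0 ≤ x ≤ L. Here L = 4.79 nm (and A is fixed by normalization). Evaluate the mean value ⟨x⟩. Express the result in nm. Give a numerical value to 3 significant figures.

⟨x⟩ = ∫ x |ψ|² dx over the full domain.
With ∫₀^L sin²(nπx/L) dx = L/2, the ratio of the moment integral to the normalization integral gives ⟨x⟩ = L/2.
With L = 4.79, ⟨x⟩ = 2.395.

⟨x⟩ ≈ 2.40 nm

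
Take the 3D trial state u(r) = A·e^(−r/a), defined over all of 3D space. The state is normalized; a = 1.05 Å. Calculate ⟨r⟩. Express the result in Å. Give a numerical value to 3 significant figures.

⟨r⟩ ≈ 1.58 Å

⟨r⟩ = ∫ r |u|² 4πr² dr over the full domain.
With ∫₀^∞ r^3 e^(−αr) dr = 3!/α^4, the ratio of the moment integral to the normalization integral gives ⟨r⟩ = 3·a/2.
Putting a = 1.05 gives 1.575.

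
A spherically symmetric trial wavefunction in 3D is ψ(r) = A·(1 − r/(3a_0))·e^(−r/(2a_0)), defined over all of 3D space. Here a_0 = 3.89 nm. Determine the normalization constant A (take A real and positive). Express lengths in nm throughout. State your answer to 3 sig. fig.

We need A² ∫|f|² 4πr² dr = 1, taking the integral from 0 to ∞.
With ∫₀^∞ r^4 e^(−αr) dr = 4!/α^5, the integral (without the A² prefactor) comes out to 8·π·a_0^3/3.
With a_0 = 3.89: A² = 0.002028 and A = 0.04503.

A ≈ 0.0450 nm^(-3/2)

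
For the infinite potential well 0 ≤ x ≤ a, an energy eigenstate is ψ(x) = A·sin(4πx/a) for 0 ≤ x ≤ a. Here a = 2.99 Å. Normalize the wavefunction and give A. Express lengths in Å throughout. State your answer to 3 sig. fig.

Normalization requires ∫|ψ|² dx = 1, integrated from 0 to a.
Carrying out the integral gives A² · a/2.
Hence A² = 1/[a/2].
Substituting a = 2.99 gives A² = 0.6689, so A = 0.8179.

A ≈ 0.818 Å^(-1/2)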